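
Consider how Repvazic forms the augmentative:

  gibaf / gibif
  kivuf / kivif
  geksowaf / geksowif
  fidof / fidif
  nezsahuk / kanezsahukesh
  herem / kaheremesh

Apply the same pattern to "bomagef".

bomagif

kivuf and nezsahuk both have last vowel 'u' yet inflect differently (kivif, kanezsahukesh), so the last vowel is not what conditions the rule; the final letter is.
"bomagef" ends in -f. The stems ending in -f (gibaf → gibif, kivuf → kivif, geksowaf → geksowif) change the last vowel to 'i'.
The other pattern: stems ending in -k or -m add ka- … -esh around the stem.
So bomagef → bomagif.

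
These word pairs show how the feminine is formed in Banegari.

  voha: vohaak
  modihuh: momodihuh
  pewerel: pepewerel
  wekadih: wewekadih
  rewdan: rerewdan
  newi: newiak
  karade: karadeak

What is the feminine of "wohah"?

"wohah" ends in a consonant. The stems ending in a consonant (rewdan → rerewdan, pewerel → pepewerel, modihuh → momodihuh) repeat the first consonant+vowel as a prefix.
So wohah → wowohah.

wowohah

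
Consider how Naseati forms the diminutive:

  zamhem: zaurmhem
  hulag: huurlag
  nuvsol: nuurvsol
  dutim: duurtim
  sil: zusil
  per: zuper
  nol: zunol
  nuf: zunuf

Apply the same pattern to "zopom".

"zopom" has 2 vowels. The stems with 2 vowels (zamhem → zaurmhem, hulag → huurlag, nuvsol → nuurvsol) insert -ur- after the first vowel.
The other pattern: stems with 1 vowel add the prefix zu-.
So zopom → zourpom.

zourpom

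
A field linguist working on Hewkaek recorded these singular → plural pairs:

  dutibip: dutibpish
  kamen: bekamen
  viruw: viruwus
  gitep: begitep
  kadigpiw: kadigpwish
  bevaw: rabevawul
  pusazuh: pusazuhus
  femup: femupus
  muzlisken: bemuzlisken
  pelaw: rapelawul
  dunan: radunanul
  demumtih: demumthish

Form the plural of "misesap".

kadigpiw and pelaw both end in -w yet inflect differently (kadigpwish, rapelawul), so the final letter is not what conditions the rule; the last vowel is.
"misesap" has last vowel 'a'. The stems whose last vowel is 'a' (pelaw → rapelawul, bevaw → rabevawul, dunan → radunanul) add ra- … -ul around the stem.
So misesap → ramisesapul.

ramisesapul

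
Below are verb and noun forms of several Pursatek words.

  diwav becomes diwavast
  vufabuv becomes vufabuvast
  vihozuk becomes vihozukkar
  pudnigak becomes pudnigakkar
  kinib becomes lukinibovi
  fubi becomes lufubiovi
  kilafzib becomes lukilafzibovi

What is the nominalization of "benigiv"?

benigivast

"benigiv" ends in -v. The stems ending in -v (diwav → diwavast, vufabuv → vufabuvast) add -ast.
The other patterns: stems ending in -k double the final consonant and add -ar; stems ending in -b or -i add lu- … -ovi around the stem.
So benigiv → benigivast.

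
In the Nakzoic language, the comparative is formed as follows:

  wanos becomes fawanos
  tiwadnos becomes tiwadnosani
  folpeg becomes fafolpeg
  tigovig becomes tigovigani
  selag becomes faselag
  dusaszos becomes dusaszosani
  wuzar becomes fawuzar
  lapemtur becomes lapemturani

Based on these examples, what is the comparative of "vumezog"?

vumezogani

tigovig and folpeg both end in -g yet inflect differently (tigovigani, fafolpeg), so the final letter is not what conditions the rule; the number of vowels is.
"vumezog" has 3 vowels. The stems with 3 vowels (dusaszos → dusaszosani, tigovig → tigovigani, lapemtur → lapemturani) add -ani.
So vumezog → vumezogani.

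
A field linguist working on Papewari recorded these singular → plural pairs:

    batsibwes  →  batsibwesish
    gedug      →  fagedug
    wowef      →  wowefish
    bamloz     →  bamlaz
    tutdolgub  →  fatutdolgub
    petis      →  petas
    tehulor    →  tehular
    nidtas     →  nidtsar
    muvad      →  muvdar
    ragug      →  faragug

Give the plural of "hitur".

fahitur

"hitur" has last vowel 'u'. The stems whose last vowel is 'u' (gedug → fagedug, ragug → faragug, tutdolgub → fatutdolgub) add the prefix fa-.
The other patterns: stems whose last vowel is 'a' delete the last vowel and add -ar; stems whose last vowel is 'e' add -ish; stems whose last vowel is 'i' or 'o' change the last vowel to 'a'.
So hitur → fahitur.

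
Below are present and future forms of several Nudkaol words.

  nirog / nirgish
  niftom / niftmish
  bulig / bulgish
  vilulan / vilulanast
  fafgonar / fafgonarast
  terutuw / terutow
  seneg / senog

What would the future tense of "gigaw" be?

gigawast

"gigaw" has last vowel 'a'. The stems whose last vowel is 'a' (vilulan → vilulanast, fafgonar → fafgonarast) add -ast.
The other patterns: stems whose last vowel is 'i' or 'o' delete the last vowel and add -ish; stems whose last vowel is 'e' or 'u' change the last vowel to 'o'.
So gigaw → gigawast.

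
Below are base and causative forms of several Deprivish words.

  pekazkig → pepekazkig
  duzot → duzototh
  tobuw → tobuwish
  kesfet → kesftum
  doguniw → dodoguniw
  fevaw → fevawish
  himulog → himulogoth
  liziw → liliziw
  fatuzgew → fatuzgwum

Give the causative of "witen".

duzot and kesfet both end in -t yet inflect differently (duzototh, kesftum), so the final letter is not what conditions the rule; the last vowel is.
"witen" has last vowel 'e'. The stems whose last vowel is 'e' (kesfet → kesftum, fatuzgew → fatuzgwum) delete the last vowel and add -um.
The other patterns: stems whose last vowel is 'o' add -oth; stems whose last vowel is 'i' repeat the first consonant+vowel as a prefix; stems whose last vowel is 'a' or 'u' add -ish.
So witen → witnum.

witnum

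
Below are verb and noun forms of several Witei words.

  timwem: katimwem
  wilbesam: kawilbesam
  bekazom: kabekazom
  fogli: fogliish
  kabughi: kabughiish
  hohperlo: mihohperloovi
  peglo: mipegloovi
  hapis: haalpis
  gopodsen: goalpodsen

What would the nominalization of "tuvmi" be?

tuvmiish

bekazom and hohperlo both have last vowel 'o' yet inflect differently (kabekazom, mihohperloovi), so the last vowel is not what conditions the rule; the final letter is.
"tuvmi" ends in -i. The stems ending in -i (fogli → fogliish, kabughi → kabughiish) add -ish.
The other patterns: stems ending in -m add the prefix ka-; stems ending in -o add mi- … -ovi around the stem; stems ending in -n or -s insert -al- after the first vowel.
So tuvmi → tuvmiish.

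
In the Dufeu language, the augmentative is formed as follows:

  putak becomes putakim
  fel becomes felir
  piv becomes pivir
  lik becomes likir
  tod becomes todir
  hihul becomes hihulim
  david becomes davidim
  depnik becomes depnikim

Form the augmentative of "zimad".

fel and hihul both end in -l yet inflect differently (felir, hihulim), so the final letter is not what conditions the rule; the number of vowels is.
"zimad" has 2 vowels. The stems with 2 vowels (hihul → hihulim, putak → putakim, david → davidim) add -im.
The other pattern: stems with 1 vowel add -ir.
So zimad → zimadim.

zimadim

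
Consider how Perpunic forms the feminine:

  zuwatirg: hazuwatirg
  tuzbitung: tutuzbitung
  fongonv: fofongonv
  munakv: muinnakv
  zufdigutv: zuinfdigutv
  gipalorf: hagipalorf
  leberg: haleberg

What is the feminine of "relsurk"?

harelsurk

leberg and tuzbitung both end in -g yet inflect differently (haleberg, tutuzbitung), so the final letter is not what conditions the rule; the second-to-last letter is.
"relsurk" has second-to-last letter 'r'. The stems whose second-to-last letter is 'r' (leberg → haleberg, zuwatirg → hazuwatirg, gipalorf → hagipalorf) add the prefix ha-.
The other patterns: stems whose second-to-last letter is 'n' repeat the first consonant+vowel as a prefix; stems whose second-to-last letter is 'k' or 't' insert -in- after the first vowel.
So relsurk → harelsurk.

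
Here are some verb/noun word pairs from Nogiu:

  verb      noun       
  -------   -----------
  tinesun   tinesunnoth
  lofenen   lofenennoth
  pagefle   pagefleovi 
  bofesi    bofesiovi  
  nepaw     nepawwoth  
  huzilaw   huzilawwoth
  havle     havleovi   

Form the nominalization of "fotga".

lofenen and pagefle both have last vowel 'e' yet inflect differently (lofenennoth, pagefleovi), so the last vowel is not what conditions the rule; whether the stem ends in a vowel or a consonant is.
"fotga" ends in a vowel. The stems ending in a vowel (bofesi → bofesiovi, pagefle → pagefleovi, havle → havleovi) add -ovi.
So fotga → fotgaovi.

fotgaovi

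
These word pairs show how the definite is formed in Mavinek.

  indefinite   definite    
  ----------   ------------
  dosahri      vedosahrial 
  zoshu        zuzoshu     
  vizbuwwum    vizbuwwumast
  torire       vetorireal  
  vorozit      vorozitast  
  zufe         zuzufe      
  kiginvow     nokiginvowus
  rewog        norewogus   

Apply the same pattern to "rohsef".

norohsefus

"rohsef" begins with r-. The one such stem in the data (rewog → norewogus) adds no- … -us around the stem, so the same rule applies.
So rohsef → norohsefus.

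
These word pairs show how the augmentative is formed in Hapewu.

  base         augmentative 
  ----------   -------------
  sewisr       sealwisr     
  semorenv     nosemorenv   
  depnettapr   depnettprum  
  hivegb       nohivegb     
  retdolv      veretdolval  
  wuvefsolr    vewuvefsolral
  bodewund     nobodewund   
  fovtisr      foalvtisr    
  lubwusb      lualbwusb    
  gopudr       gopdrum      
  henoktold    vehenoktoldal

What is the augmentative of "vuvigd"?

"vuvigd" has second-to-last letter 'g'. The one such stem in the data (hivegb → nohivegb) adds the prefix no-, so the same rule applies.
So vuvigd → novuvigd.

novuvigd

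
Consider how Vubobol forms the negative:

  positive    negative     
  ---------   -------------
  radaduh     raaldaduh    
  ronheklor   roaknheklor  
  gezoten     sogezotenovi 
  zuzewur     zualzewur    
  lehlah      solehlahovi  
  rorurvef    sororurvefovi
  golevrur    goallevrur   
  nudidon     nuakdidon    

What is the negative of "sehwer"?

sosehwerovi

"sehwer" has last vowel 'e'. The stems whose last vowel is 'e' (gezoten → sogezotenovi, rorurvef → sororurvefovi) add so- … -ovi around the stem.
The other patterns: stems whose last vowel is 'u' insert -al- after the first vowel; stems whose last vowel is 'o' insert -ak- after the first vowel.
So sehwer → sosehwerovi.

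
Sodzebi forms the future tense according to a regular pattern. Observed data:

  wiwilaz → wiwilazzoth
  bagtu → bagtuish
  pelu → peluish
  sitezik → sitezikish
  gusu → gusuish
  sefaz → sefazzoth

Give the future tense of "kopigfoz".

kopigfozzoth

sefaz and sitezik both begin with s- yet inflect differently (sefazzoth, sitezikish), so the first letter is not what conditions the rule; the final letter is.
"kopigfoz" ends in -z. The stems ending in -z (sefaz → sefazzoth, wiwilaz → wiwilazzoth) double the final consonant and add -oth.
The other pattern: stems ending in -k or -u add -ish.
So kopigfoz → kopigfozzoth.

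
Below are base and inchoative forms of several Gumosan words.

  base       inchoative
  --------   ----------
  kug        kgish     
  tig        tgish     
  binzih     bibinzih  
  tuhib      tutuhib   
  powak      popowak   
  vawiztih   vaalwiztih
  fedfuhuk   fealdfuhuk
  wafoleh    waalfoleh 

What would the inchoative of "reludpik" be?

realludpik

binzih and vawiztih both end in -h yet inflect differently (bibinzih, vaalwiztih), so the final letter is not what conditions the rule; the number of vowels is.
"reludpik" has 3 vowels. The stems with 3 vowels (vawiztih → vaalwiztih, fedfuhuk → fealdfuhuk, wafoleh → waalfoleh) insert -al- after the first vowel.
So reludpik → realludpik.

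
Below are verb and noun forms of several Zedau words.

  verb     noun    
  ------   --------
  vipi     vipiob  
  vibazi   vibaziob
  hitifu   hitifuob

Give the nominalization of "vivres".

Every pair shown (vipi → vipiob, vibazi → vibaziob, hitifu → hitifuob) follows the same rule: add -ob.
So vivres → vivresob.

vivresob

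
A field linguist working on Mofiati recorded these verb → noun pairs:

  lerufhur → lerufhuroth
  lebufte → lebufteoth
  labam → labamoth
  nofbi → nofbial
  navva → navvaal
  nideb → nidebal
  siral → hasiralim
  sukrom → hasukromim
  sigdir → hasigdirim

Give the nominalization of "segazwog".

labam and sukrom both end in -m yet inflect differently (labamoth, hasukromim), so the final letter is not what conditions the rule; the first letter is.
"segazwog" begins with s-. The stems beginning with s- (siral → hasiralim, sukrom → hasukromim, sigdir → hasigdirim) add ha- … -im around the stem.
So segazwog → hasegazwogim.

hasegazwogim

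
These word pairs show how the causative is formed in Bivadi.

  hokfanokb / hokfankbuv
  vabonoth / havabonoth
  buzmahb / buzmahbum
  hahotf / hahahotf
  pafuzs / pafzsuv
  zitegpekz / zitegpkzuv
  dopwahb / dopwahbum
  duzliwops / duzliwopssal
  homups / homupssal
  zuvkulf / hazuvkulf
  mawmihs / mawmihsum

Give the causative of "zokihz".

zokihzum

"zokihz" has second-to-last letter 'h'. The stems whose second-to-last letter is 'h' (mawmihs → mawmihsum, dopwahb → dopwahbum, buzmahb → buzmahbum) add -um.
The other patterns: stems whose second-to-last letter is 'k' or 'z' delete the last vowel and add -uv; stems whose second-to-last letter is 'p' double the final consonant and add -al; stems whose second-to-last letter is 'l' or 't' add the prefix ha-.
So zokihz → zokihzum.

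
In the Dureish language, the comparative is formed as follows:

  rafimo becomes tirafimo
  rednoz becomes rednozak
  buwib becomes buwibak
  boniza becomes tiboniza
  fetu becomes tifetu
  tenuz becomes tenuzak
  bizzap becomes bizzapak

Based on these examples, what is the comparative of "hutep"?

hutepak

rednoz and rafimo both have last vowel 'o' yet inflect differently (rednozak, tirafimo), so the last vowel is not what conditions the rule; whether the stem ends in a vowel or a consonant is.
"hutep" ends in a consonant. The stems ending in a consonant (bizzap → bizzapak, rednoz → rednozak, tenuz → tenuzak) add -ak.
The other pattern: stems ending in a vowel add the prefix ti-.
So hutep → hutepak.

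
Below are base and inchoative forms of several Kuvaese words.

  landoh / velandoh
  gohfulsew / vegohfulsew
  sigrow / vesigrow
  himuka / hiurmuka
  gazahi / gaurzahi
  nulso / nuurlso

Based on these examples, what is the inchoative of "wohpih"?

vewohpih

landoh and nulso both have last vowel 'o' yet inflect differently (velandoh, nuurlso), so the last vowel is not what conditions the rule; whether the stem ends in a vowel or a consonant is.
"wohpih" ends in a consonant. The stems ending in a consonant (landoh → velandoh, gohfulsew → vegohfulsew, sigrow → vesigrow) add the prefix ve-.
The other pattern: stems ending in a vowel insert -ur- after the first vowel.
So wohpih → vewohpih.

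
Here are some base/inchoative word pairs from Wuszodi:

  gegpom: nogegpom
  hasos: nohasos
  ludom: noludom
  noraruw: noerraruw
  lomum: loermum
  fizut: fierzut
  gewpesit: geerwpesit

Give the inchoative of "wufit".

wuerfit

"wufit" has last vowel 'i'. The one such stem in the data (gewpesit → geerwpesit) inserts -er- after the first vowel (as do noraruw, lomum), so the same rule applies.
The other pattern: stems whose last vowel is 'o' add the prefix no-.
So wufit → wuerfit.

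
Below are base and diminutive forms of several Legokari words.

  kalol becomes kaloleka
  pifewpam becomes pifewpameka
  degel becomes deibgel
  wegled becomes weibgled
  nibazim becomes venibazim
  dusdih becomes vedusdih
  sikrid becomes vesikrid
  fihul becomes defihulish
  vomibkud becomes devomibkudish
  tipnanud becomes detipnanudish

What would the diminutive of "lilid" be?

velilid

kalol and degel both end in -l yet inflect differently (kaloleka, deibgel), so the final letter is not what conditions the rule; the last vowel is.
"lilid" has last vowel 'i'. The stems whose last vowel is 'i' (nibazim → venibazim, dusdih → vedusdih, sikrid → vesikrid) add the prefix ve-.
The other patterns: stems whose last vowel is 'a' or 'o' add -eka; stems whose last vowel is 'e' insert -ib- after the first vowel; stems whose last vowel is 'u' add de- … -ish around the stem.
So lilid → velilid.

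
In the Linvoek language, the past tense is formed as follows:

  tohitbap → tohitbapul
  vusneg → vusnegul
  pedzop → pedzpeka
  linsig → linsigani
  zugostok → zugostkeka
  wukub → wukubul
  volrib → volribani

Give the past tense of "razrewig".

razrewigani

"razrewig" has last vowel 'i'. The stems whose last vowel is 'i' (linsig → linsigani, volrib → volribani) add -ani.
The other patterns: stems whose last vowel is 'o' delete the last vowel and add -eka; stems whose last vowel is 'a', 'e' or 'u' add -ul.
So razrewig → razrewigani.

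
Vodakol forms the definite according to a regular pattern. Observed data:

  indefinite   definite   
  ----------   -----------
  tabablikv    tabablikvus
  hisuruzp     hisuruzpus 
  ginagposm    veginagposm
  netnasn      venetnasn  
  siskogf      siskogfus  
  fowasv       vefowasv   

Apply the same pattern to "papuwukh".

fowasv and tabablikv both end in -v yet inflect differently (vefowasv, tabablikvus), so the final letter is not what conditions the rule; the second-to-last letter is.
"papuwukh" has second-to-last letter 'k'. The one such stem in the data (tabablikv → tabablikvus) adds -us, so the same rule applies.
So papuwukh → papuwukhus.

papuwukhus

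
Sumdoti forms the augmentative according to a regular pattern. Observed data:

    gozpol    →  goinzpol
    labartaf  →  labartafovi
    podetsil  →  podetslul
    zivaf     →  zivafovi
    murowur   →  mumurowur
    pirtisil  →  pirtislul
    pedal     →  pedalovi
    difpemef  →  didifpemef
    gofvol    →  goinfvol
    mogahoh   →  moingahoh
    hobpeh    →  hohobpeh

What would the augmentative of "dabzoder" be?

dadabzoder

pirtisil and pedal both end in -l yet inflect differently (pirtislul, pedalovi), so the final letter is not what conditions the rule; the last vowel is.
"dabzoder" has last vowel 'e'. The stems whose last vowel is 'e' (difpemef → didifpemef, hobpeh → hohobpeh) repeat the first consonant+vowel as a prefix.
So dabzoder → dadabzoder.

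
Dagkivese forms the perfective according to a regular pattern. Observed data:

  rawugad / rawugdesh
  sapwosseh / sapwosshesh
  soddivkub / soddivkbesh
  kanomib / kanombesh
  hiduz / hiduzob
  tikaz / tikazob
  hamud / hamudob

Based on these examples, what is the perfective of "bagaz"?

rawugad and hamud both end in -d yet inflect differently (rawugdesh, hamudob), so the final letter is not what conditions the rule; the number of vowels is.
"bagaz" has 2 vowels. The stems with 2 vowels (hiduz → hiduzob, tikaz → tikazob, hamud → hamudob) add -ob.
The other pattern: stems with 3 vowels delete the last vowel and add -esh.
So bagaz → bagazob.

bagazob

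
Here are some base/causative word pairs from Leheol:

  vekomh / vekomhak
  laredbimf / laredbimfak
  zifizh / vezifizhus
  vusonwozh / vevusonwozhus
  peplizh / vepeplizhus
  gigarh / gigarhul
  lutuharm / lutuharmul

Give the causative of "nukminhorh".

nukminhorhul

"nukminhorh" has second-to-last letter 'r'. The stems whose second-to-last letter is 'r' (gigarh → gigarhul, lutuharm → lutuharmul) add -ul.
So nukminhorh → nukminhorhul.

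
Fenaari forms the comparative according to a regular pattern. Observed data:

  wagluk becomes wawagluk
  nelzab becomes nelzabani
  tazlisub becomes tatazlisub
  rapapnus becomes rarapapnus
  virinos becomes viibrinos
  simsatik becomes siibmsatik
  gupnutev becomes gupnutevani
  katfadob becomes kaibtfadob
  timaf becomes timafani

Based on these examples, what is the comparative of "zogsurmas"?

zogsurmasani

"zogsurmas" has last vowel 'a'. The stems whose last vowel is 'a' (nelzab → nelzabani, timaf → timafani) add -ani.
So zogsurmas → zogsurmasani.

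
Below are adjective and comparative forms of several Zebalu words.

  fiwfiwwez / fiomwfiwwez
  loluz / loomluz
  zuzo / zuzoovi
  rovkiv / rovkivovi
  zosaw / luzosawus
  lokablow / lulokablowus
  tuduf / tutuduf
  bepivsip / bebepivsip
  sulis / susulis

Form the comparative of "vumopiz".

zuzo and lokablow both have last vowel 'o' yet inflect differently (zuzoovi, lulokablowus), so the last vowel is not what conditions the rule; the final letter is.
"vumopiz" ends in -z. The stems ending in -z (fiwfiwwez → fiomwfiwwez, loluz → loomluz) insert -om- after the first vowel.
The other patterns: stems ending in -o or -v add -ovi; stems ending in -w add lu- … -us around the stem; stems ending in -f, -p or -s repeat the first consonant+vowel as a prefix.
So vumopiz → vuommopiz.

vuommopiz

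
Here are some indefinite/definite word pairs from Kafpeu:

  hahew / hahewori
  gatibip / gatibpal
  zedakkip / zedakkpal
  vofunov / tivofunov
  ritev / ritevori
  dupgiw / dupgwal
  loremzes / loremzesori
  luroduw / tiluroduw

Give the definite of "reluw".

"reluw" has last vowel 'u'. The one such stem in the data (luroduw → tiluroduw) adds the prefix ti-, so the same rule applies.
The other patterns: stems whose last vowel is 'i' delete the last vowel and add -al; stems whose last vowel is 'e' add -ori.
So reluw → tireluw.

tireluw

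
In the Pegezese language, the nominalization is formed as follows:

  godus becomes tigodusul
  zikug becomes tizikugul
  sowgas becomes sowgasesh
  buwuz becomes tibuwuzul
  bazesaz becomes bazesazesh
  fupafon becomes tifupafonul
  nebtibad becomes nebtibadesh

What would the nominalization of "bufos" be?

tibufosul

bazesaz and buwuz both end in -z yet inflect differently (bazesazesh, tibuwuzul), so the final letter is not what conditions the rule; the last vowel is.
"bufos" has last vowel 'o'. The one such stem in the data (fupafon → tifupafonul) adds ti- … -ul around the stem, so the same rule applies.
The other pattern: stems whose last vowel is 'a' add -esh.
So bufos → tibufosul.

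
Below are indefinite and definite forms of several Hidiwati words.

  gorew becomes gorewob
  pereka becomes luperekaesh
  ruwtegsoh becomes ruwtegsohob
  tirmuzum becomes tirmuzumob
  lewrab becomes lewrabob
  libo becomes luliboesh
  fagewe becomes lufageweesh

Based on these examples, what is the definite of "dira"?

ludiraesh

"dira" ends in a vowel. The stems ending in a vowel (pereka → luperekaesh, libo → luliboesh, fagewe → lufageweesh) add lu- … -esh around the stem.
The other pattern: stems ending in a consonant add -ob.
So dira → ludiraesh.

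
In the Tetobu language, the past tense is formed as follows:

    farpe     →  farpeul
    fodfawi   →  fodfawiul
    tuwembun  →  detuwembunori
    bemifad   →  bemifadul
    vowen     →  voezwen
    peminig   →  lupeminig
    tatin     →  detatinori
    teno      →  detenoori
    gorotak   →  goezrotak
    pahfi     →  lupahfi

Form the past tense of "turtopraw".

deturtoprawori

fodfawi and pahfi both end in -i yet inflect differently (fodfawiul, lupahfi), so the final letter is not what conditions the rule; the first letter is.
"turtopraw" begins with t-. The stems beginning with t- (tatin → detatinori, tuwembun → detuwembunori, teno → detenoori) add de- … -ori around the stem.
The other patterns: stems beginning with b- or f- add -ul; stems beginning with p- add the prefix lu-; stems beginning with g- or v- insert -ez- after the first vowel.
So turtopraw → deturtoprawori.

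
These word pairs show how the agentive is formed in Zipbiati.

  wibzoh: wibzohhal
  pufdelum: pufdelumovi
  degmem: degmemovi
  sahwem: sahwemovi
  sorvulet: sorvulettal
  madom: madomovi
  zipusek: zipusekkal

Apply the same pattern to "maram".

degmem and sorvulet both have last vowel 'e' yet inflect differently (degmemovi, sorvulettal), so the last vowel is not what conditions the rule; the final letter is.
"maram" ends in -m. The stems ending in -m (madom → madomovi, degmem → degmemovi, sahwem → sahwemovi) add -ovi.
So maram → maramovi.

maramovi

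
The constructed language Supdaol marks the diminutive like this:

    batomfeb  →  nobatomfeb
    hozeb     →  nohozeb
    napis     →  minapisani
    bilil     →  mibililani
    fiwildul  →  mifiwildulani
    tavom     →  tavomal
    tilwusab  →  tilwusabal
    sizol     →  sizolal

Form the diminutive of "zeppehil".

mizeppehilani

batomfeb and tilwusab both end in -b yet inflect differently (nobatomfeb, tilwusabal), so the final letter is not what conditions the rule; the last vowel is.
"zeppehil" has last vowel 'i'. The stems whose last vowel is 'i' (napis → minapisani, bilil → mibililani) add mi- … -ani around the stem.
The other patterns: stems whose last vowel is 'e' add the prefix no-; stems whose last vowel is 'a' or 'o' add -al.
So zeppehil → mizeppehilani.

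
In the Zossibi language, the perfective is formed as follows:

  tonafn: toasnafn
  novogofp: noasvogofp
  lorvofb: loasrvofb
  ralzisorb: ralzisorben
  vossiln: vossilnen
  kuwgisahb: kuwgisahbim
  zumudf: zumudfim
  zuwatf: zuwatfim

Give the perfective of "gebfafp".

geasbfafp

lorvofb and ralzisorb both end in -b yet inflect differently (loasrvofb, ralzisorben), so the final letter is not what conditions the rule; the second-to-last letter is.
"gebfafp" has second-to-last letter 'f'. The stems whose second-to-last letter is 'f' (tonafn → toasnafn, novogofp → noasvogofp, lorvofb → loasrvofb) insert -as- after the first vowel.
The other patterns: stems whose second-to-last letter is 'l' or 'r' add -en; stems whose second-to-last letter is 'd', 'h' or 't' add -im.
So gebfafp → geasbfafp.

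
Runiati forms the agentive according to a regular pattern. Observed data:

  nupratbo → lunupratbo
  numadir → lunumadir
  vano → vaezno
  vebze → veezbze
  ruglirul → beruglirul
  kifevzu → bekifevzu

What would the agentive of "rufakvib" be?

nupratbo and vano both end in -o yet inflect differently (lunupratbo, vaezno), so the final letter is not what conditions the rule; the first letter is.
"rufakvib" begins with r-. The one such stem in the data (ruglirul → beruglirul) adds the prefix be-, so the same rule applies.
So rufakvib → berufakvib.

berufakvib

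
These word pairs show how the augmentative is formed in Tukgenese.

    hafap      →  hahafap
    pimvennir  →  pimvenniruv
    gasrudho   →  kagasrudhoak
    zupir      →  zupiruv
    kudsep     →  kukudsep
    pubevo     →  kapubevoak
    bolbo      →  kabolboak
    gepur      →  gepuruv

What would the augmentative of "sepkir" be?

gepur and gasrudho both begin with g- yet inflect differently (gepuruv, kagasrudhoak), so the first letter is not what conditions the rule; the final letter is.
"sepkir" ends in -r. The stems ending in -r (zupir → zupiruv, pimvennir → pimvenniruv, gepur → gepuruv) add -uv.
So sepkir → sepkiruv.

sepkiruv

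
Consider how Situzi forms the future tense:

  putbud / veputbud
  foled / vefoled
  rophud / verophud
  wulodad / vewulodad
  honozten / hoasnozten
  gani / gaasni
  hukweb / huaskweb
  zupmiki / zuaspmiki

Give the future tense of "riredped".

foled and honozten both have last vowel 'e' yet inflect differently (vefoled, hoasnozten), so the last vowel is not what conditions the rule; the final letter is.
"riredped" ends in -d. The stems ending in -d (putbud → veputbud, foled → vefoled, rophud → verophud) add the prefix ve-.
The other pattern: stems ending in -b, -i or -n insert -as- after the first vowel.
So riredped → veriredped.

veriredped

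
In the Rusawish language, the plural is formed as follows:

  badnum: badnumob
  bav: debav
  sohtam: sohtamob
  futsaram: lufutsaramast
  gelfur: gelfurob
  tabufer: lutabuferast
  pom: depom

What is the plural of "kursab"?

pom and sohtam both end in -m yet inflect differently (depom, sohtamob), so the final letter is not what conditions the rule; the number of vowels is.
"kursab" has 2 vowels. The stems with 2 vowels (sohtam → sohtamob, badnum → badnumob, gelfur → gelfurob) add -ob.
The other patterns: stems with 1 vowel add the prefix de-; stems with 3 vowels add lu- … -ast around the stem.
So kursab → kursabob.

kursabob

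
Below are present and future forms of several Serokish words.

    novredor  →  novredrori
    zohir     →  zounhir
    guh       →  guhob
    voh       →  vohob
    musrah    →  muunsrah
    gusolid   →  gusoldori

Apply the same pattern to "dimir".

guh and musrah both end in -h yet inflect differently (guhob, muunsrah), so the final letter is not what conditions the rule; the number of vowels is.
"dimir" has 2 vowels. The stems with 2 vowels (musrah → muunsrah, zohir → zounhir) insert -un- after the first vowel.
So dimir → diunmir.

diunmir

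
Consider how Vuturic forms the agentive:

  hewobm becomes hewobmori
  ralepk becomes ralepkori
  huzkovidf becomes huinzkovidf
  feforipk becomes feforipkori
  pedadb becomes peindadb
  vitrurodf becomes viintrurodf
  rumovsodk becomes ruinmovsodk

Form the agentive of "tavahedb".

"tavahedb" has second-to-last letter 'd'. The stems whose second-to-last letter is 'd' (pedadb → peindadb, huzkovidf → huinzkovidf, rumovsodk → ruinmovsodk) insert -in- after the first vowel.
The other pattern: stems whose second-to-last letter is 'b' or 'p' add -ori.
So tavahedb → tainvahedb.

tainvahedb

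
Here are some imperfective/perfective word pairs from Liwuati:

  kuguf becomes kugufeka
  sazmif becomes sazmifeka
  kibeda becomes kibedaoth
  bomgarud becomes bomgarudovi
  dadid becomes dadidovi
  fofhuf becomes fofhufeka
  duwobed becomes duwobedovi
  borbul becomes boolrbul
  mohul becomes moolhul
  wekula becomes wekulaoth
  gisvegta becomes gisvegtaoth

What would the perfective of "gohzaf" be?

gohzafeka

"gohzaf" ends in -f. The stems ending in -f (sazmif → sazmifeka, fofhuf → fofhufeka, kuguf → kugufeka) add -eka.
So gohzaf → gohzafeka.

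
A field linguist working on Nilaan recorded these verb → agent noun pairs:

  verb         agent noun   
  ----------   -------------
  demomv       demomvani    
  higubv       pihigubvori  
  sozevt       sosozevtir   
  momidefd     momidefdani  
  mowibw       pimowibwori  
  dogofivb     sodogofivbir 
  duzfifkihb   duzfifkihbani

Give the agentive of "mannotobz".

"mannotobz" has second-to-last letter 'b'. The stems whose second-to-last letter is 'b' (mowibw → pimowibwori, higubv → pihigubvori) add pi- … -ori around the stem.
So mannotobz → pimannotobzori.

pimannotobzori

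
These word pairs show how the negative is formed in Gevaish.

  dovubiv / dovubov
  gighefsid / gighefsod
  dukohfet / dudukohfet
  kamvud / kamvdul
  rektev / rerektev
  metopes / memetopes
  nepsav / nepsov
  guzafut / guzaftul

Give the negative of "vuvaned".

vuvuvaned

guzafut and dukohfet both end in -t yet inflect differently (guzaftul, dudukohfet), so the final letter is not what conditions the rule; the last vowel is.
"vuvaned" has last vowel 'e'. The stems whose last vowel is 'e' (metopes → memetopes, dukohfet → dudukohfet, rektev → rerektev) repeat the first consonant+vowel as a prefix.
The other patterns: stems whose last vowel is 'u' delete the last vowel and add -ul; stems whose last vowel is 'a' or 'i' change the last vowel to 'o'.
So vuvaned → vuvuvaned.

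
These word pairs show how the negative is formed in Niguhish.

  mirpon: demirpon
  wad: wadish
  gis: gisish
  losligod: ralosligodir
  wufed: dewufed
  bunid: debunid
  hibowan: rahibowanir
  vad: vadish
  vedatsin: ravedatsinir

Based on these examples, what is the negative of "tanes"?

"tanes" has 2 vowels. The stems with 2 vowels (wufed → dewufed, mirpon → demirpon, bunid → debunid) add the prefix de-.
The other patterns: stems with 1 vowel add -ish; stems with 3 vowels add ra- … -ir around the stem.
So tanes → detanes.

detanes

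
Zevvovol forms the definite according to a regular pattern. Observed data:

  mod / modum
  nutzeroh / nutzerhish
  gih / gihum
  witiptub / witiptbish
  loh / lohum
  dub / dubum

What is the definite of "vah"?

nutzeroh and loh both end in -h yet inflect differently (nutzerhish, lohum), so the final letter is not what conditions the rule; the number of vowels is.
"vah" has 1 vowel. The stems with 1 vowel (loh → lohum, gih → gihum, mod → modum) add -um.
So vah → vahum.

vahum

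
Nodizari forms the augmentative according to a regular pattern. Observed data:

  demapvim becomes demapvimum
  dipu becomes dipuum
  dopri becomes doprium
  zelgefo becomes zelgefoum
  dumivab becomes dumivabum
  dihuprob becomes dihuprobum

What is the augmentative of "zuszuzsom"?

Every pair shown (demapvim → demapvimum, dipu → dipuum, dopri → doprium, …) follows the same rule: add -um.
So zuszuzsom → zuszuzsomum.

zuszuzsomum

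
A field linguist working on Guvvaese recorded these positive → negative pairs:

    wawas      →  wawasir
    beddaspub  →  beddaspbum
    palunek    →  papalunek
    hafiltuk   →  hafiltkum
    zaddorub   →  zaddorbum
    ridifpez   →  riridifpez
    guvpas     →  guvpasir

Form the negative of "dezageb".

hafiltuk and palunek both end in -k yet inflect differently (hafiltkum, papalunek), so the final letter is not what conditions the rule; the last vowel is.
"dezageb" has last vowel 'e'. The stems whose last vowel is 'e' (ridifpez → riridifpez, palunek → papalunek) repeat the first consonant+vowel as a prefix.
So dezageb → dedezageb.

dedezageb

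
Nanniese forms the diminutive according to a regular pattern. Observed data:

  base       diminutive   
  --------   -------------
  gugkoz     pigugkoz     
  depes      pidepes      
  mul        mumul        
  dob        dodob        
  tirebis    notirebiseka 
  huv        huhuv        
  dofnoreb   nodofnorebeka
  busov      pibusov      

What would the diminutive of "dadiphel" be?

nodadipheleka

huv and busov both end in -v yet inflect differently (huhuv, pibusov), so the final letter is not what conditions the rule; the number of vowels is.
"dadiphel" has 3 vowels. The stems with 3 vowels (tirebis → notirebiseka, dofnoreb → nodofnorebeka) add no- … -eka around the stem.
The other patterns: stems with 1 vowel repeat the first consonant+vowel as a prefix; stems with 2 vowels add the prefix pi-.
So dadiphel → nodadipheleka.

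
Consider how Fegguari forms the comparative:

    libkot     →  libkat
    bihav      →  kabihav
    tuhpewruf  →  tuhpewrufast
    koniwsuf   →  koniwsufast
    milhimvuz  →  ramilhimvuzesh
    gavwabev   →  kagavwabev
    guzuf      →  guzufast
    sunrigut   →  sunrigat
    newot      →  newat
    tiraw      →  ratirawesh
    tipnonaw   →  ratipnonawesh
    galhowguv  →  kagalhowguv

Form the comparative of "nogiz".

sunrigut and galhowguv both have last vowel 'u' yet inflect differently (sunrigat, kagalhowguv), so the last vowel is not what conditions the rule; the final letter is.
"nogiz" ends in -z. The one such stem in the data (milhimvuz → ramilhimvuzesh) adds ra- … -esh around the stem, so the same rule applies.
The other patterns: stems ending in -t change the last vowel to 'a'; stems ending in -v add the prefix ka-; stems ending in -f add -ast.
So nogiz → ranogizesh.

ranogizesh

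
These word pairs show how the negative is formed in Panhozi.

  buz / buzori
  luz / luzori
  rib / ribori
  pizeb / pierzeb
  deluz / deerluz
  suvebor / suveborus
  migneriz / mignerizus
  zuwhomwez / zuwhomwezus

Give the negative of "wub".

wubori

"wub" has 1 vowel. The stems with 1 vowel (buz → buzori, luz → luzori, rib → ribori) add -ori.
The other patterns: stems with 2 vowels insert -er- after the first vowel; stems with 3 vowels add -us.
So wub → wubori.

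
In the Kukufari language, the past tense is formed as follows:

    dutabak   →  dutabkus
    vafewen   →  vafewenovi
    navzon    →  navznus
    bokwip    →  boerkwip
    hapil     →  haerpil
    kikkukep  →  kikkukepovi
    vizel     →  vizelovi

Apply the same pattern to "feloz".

"feloz" has last vowel 'o'. The one such stem in the data (navzon → navznus) deletes the last vowel and adds -us (as does dutabak), so the same rule applies.
So feloz → felzus.

felzus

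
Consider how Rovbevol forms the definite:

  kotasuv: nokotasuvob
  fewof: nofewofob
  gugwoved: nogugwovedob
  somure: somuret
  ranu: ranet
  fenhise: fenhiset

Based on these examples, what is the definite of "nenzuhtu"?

nenzuhtet

gugwoved and somure both have last vowel 'e' yet inflect differently (nogugwovedob, somuret), so the last vowel is not what conditions the rule; whether the stem ends in a vowel or a consonant is.
"nenzuhtu" ends in a vowel. The stems ending in a vowel (somure → somuret, ranu → ranet, fenhise → fenhiset) drop the final letter and add -et.
So nenzuhtu → nenzuhtet.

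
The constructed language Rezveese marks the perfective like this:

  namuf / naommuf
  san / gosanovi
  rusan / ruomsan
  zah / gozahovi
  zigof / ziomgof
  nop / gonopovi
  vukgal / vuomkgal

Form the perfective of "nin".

san and rusan both end in -n yet inflect differently (gosanovi, ruomsan), so the final letter is not what conditions the rule; the number of vowels is.
"nin" has 1 vowel. The stems with 1 vowel (san → gosanovi, zah → gozahovi, nop → gonopovi) add go- … -ovi around the stem.
The other pattern: stems with 2 vowels insert -om- after the first vowel.
So nin → goninovi.

goninovi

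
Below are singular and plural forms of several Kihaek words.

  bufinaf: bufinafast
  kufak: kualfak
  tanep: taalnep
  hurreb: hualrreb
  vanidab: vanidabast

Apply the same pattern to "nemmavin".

nemmavinast

hurreb and vanidab both end in -b yet inflect differently (hualrreb, vanidabast), so the final letter is not what conditions the rule; the number of vowels is.
"nemmavin" has 3 vowels. The stems with 3 vowels (vanidab → vanidabast, bufinaf → bufinafast) add -ast.
The other pattern: stems with 2 vowels insert -al- after the first vowel.
So nemmavin → nemmavinast.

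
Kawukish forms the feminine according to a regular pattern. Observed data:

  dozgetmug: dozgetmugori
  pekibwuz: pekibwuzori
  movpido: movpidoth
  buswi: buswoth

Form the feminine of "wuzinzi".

dozgetmug and movpido both have 3 vowels yet inflect differently (dozgetmugori, movpidoth), so the number of vowels is not what conditions the rule; whether the stem ends in a vowel or a consonant is.
"wuzinzi" ends in a vowel. The stems ending in a vowel (movpido → movpidoth, buswi → buswoth) drop the final letter and add -oth.
So wuzinzi → wuzinzoth.

wuzinzoth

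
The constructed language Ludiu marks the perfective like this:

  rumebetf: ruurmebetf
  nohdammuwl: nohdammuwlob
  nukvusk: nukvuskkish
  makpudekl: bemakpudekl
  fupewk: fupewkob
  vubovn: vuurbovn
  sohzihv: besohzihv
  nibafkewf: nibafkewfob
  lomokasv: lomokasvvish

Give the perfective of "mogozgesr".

nukvusk and fupewk both end in -k yet inflect differently (nukvuskkish, fupewkob), so the final letter is not what conditions the rule; the second-to-last letter is.
"mogozgesr" has second-to-last letter 's'. The stems whose second-to-last letter is 's' (lomokasv → lomokasvvish, nukvusk → nukvuskkish) double the final consonant and add -ish.
The other patterns: stems whose second-to-last letter is 'w' add -ob; stems whose second-to-last letter is 'h' or 'k' add the prefix be-; stems whose second-to-last letter is 't' or 'v' insert -ur- after the first vowel.
So mogozgesr → mogozgesrrish.

mogozgesrrish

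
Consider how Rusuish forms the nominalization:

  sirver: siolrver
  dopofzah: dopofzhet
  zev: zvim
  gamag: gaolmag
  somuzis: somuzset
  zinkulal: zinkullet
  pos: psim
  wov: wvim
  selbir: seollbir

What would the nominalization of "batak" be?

baoltak

pos and somuzis both end in -s yet inflect differently (psim, somuzset), so the final letter is not what conditions the rule; the number of vowels is.
"batak" has 2 vowels. The stems with 2 vowels (selbir → seollbir, sirver → siolrver, gamag → gaolmag) insert -ol- after the first vowel.
The other patterns: stems with 1 vowel delete the last vowel and add -im; stems with 3 vowels delete the last vowel and add -et.
So batak → baoltak.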